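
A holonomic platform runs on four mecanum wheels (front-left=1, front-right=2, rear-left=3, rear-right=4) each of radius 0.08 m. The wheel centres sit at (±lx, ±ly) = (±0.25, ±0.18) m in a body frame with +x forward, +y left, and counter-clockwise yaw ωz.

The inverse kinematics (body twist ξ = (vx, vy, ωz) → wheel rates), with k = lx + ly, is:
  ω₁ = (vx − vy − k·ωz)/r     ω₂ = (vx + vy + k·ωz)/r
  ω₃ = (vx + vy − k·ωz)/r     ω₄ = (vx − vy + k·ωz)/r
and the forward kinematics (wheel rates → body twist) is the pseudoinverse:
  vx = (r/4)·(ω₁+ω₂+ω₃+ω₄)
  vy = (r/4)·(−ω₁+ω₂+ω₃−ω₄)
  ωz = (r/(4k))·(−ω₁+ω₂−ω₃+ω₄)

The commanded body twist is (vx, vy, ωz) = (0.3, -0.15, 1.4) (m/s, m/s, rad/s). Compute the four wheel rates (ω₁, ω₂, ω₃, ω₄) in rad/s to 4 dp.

(-1.9000, 9.4000, -5.6500, 13.1500)

k = lx + ly = 0.25 + 0.18 = 0.4300;  k·ωz = 0.4300·1.4 = 0.6020
ω₁ (FL) = (vx − vy − k·ωz)/r = -0.1520/0.08 = -1.9000
ω₂ (FR) = (vx + vy + k·ωz)/r = 0.7520/0.08 = 9.4000
ω₃ (RL) = (vx + vy − k·ωz)/r = -0.4520/0.08 = -5.6500
ω₄ (RR) = (vx − vy + k·ωz)/r = 1.0520/0.08 = 13.1500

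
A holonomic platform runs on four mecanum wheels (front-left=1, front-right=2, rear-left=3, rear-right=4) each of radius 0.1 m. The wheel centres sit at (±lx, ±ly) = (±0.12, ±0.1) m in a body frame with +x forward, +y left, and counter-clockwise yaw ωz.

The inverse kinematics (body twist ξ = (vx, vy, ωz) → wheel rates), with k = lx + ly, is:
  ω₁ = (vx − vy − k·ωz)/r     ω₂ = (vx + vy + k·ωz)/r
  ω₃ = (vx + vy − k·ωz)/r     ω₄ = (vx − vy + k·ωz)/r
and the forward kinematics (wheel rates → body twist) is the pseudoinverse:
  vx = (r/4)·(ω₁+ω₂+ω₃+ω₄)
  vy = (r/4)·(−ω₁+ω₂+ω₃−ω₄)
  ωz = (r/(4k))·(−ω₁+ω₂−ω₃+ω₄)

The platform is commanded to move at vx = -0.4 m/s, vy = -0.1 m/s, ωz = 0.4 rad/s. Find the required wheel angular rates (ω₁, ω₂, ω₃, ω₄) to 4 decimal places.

(-3.8800, -4.1200, -5.8800, -2.1200)

k = lx + ly = 0.12 + 0.1 = 0.2200;  k·ωz = 0.2200·0.4 = 0.0880
ω₁ (FL) = (vx − vy − k·ωz)/r = -0.3880/0.1 = -3.8800
ω₂ (FR) = (vx + vy + k·ωz)/r = -0.4120/0.1 = -4.1200
ω₃ (RL) = (vx + vy − k·ωz)/r = -0.5880/0.1 = -5.8800
ω₄ (RR) = (vx − vy + k·ωz)/r = -0.2120/0.1 = -2.1200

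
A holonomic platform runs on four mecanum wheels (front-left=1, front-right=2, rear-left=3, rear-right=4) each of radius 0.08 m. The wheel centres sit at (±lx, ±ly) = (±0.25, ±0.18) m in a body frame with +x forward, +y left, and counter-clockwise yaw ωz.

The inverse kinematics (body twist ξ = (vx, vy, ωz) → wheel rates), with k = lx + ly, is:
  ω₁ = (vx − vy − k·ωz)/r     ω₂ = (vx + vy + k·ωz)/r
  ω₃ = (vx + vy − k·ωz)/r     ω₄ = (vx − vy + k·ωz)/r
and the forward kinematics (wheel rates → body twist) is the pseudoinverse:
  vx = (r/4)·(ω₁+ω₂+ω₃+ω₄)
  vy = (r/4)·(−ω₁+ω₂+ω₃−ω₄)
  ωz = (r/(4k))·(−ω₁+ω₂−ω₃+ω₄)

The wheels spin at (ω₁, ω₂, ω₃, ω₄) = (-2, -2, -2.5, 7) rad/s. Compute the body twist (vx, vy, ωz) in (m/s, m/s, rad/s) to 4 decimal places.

(0.0100, -0.1900, 0.4419)

k = lx + ly = 0.25 + 0.18 = 0.4300
ω₁+ω₂+ω₃+ω₄ = 0.5000  →  vx = (0.08/4)·0.5000 = 0.0100
−ω₁+ω₂+ω₃−ω₄ = -9.5000  →  vy = (0.08/4)·-9.5000 = -0.1900
−ω₁+ω₂−ω₃+ω₄ = 9.5000  →  ωz = (0.08/1.7200)·9.5000 = 0.4419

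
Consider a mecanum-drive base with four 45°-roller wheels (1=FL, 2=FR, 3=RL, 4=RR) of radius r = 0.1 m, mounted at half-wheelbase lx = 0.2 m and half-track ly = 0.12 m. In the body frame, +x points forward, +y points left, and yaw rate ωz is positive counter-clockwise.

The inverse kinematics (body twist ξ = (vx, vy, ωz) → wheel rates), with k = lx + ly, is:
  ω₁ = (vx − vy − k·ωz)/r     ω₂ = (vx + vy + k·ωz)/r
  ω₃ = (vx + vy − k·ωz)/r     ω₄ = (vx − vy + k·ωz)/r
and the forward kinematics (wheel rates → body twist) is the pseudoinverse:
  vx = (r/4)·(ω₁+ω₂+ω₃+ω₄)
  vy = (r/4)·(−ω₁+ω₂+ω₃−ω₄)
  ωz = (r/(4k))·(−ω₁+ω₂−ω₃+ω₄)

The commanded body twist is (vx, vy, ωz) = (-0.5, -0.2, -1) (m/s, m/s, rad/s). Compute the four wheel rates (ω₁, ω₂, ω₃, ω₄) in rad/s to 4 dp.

(0.2000, -10.2000, -3.8000, -6.2000)

k = lx + ly = 0.2 + 0.12 = 0.3200;  k·ωz = 0.3200·-1 = -0.3200
ω₁ (FL) = (vx − vy − k·ωz)/r = 0.0200/0.1 = 0.2000
ω₂ (FR) = (vx + vy + k·ωz)/r = -1.0200/0.1 = -10.2000
ω₃ (RL) = (vx + vy − k·ωz)/r = -0.3800/0.1 = -3.8000
ω₄ (RR) = (vx − vy + k·ωz)/r = -0.6200/0.1 = -6.2000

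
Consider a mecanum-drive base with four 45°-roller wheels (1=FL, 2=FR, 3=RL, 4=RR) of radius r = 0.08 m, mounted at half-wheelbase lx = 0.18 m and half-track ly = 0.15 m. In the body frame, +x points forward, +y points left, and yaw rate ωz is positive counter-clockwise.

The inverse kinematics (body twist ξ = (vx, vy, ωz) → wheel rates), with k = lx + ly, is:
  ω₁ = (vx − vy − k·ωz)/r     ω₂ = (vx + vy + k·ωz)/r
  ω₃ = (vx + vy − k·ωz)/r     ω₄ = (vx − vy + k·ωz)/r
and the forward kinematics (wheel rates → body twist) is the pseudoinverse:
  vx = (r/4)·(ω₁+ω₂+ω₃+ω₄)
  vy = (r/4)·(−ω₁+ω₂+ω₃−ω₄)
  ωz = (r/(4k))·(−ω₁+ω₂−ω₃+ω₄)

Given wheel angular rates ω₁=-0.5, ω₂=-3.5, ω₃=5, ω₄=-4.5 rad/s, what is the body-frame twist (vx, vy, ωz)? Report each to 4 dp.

k = lx + ly = 0.18 + 0.15 = 0.3300
ω₁+ω₂+ω₃+ω₄ = -3.5000  →  vx = (0.08/4)·-3.5000 = -0.0700
−ω₁+ω₂+ω₃−ω₄ = 6.5000  →  vy = (0.08/4)·6.5000 = 0.1300
−ω₁+ω₂−ω₃+ω₄ = -12.5000  →  ωz = (0.08/1.3200)·-12.5000 = -0.7576

(-0.0700, 0.1300, -0.7576)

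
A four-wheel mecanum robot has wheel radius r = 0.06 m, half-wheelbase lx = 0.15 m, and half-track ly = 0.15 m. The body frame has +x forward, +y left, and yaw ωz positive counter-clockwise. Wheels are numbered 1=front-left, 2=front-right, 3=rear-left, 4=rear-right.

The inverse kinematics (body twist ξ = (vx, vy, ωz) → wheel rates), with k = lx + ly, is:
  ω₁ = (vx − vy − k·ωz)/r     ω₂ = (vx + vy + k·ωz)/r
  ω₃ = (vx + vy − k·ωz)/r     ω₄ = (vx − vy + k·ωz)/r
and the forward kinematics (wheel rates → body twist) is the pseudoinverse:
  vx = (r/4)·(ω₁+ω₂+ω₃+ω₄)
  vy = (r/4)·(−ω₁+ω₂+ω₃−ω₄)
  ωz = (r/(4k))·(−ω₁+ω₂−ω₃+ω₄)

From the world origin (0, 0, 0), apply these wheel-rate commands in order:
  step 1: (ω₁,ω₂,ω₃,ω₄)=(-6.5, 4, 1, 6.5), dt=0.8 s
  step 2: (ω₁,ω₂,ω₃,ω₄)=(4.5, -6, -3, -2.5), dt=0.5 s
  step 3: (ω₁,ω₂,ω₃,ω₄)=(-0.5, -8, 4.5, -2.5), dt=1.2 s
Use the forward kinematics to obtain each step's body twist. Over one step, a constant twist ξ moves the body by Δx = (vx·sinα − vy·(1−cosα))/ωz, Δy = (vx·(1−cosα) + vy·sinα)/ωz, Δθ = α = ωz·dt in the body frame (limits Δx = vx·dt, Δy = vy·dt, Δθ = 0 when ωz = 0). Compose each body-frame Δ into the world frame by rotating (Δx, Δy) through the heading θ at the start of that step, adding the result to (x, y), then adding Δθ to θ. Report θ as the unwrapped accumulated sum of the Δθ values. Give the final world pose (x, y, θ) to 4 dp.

step 1: ξ=(vx,vy,ωz)=(0.0750, 0.0750, 0.8000), dt=0.8 → body Δ=(0.0374, 0.0745, 0.6400) → world pose (0.0374, 0.0745, 0.6400)
step 2: ξ=(vx,vy,ωz)=(-0.1050, -0.1650, -0.5000), dt=0.5 → body Δ=(-0.0622, -0.0751, -0.2500) → world pose (0.0324, -0.0229, 0.3900)
step 3: ξ=(vx,vy,ωz)=(-0.0975, -0.0075, -0.7250), dt=1.2 → body Δ=(-0.1065, 0.0399, -0.8700) → world pose (-0.0812, -0.0265, -0.4800)

(-0.0812, -0.0265, -0.4800)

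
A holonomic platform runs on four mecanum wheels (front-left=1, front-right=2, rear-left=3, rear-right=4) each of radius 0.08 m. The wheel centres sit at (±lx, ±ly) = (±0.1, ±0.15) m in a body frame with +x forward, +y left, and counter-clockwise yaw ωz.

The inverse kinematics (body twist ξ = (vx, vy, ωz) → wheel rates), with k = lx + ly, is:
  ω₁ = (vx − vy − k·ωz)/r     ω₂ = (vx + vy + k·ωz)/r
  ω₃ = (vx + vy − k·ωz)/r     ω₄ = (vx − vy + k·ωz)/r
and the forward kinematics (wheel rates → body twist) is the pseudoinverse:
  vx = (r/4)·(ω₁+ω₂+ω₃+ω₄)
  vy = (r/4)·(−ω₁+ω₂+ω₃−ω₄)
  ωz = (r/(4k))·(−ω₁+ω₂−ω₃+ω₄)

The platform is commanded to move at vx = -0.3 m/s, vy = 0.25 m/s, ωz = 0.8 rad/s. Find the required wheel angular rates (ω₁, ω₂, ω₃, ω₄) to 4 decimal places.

(-9.3750, 1.8750, -3.1250, -4.3750)

k = lx + ly = 0.1 + 0.15 = 0.2500;  k·ωz = 0.2500·0.8 = 0.2000
ω₁ (FL) = (vx − vy − k·ωz)/r = -0.7500/0.08 = -9.3750
ω₂ (FR) = (vx + vy + k·ωz)/r = 0.1500/0.08 = 1.8750
ω₃ (RL) = (vx + vy − k·ωz)/r = -0.2500/0.08 = -3.1250
ω₄ (RR) = (vx − vy + k·ωz)/r = -0.3500/0.08 = -4.3750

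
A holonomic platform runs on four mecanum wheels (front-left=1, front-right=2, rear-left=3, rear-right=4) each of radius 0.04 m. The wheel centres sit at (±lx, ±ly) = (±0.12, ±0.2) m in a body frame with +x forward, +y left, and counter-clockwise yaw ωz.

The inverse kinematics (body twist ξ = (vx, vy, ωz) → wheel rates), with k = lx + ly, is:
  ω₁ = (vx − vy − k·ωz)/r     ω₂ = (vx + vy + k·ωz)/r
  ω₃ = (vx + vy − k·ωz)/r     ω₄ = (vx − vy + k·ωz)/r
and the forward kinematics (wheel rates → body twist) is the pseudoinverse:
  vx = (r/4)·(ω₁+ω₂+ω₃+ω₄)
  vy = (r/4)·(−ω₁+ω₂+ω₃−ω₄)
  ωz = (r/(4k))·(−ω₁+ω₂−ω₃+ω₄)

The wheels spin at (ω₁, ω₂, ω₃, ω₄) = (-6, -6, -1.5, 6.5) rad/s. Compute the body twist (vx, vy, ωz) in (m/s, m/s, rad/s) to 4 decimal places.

(-0.0700, -0.0800, 0.2500)

k = lx + ly = 0.12 + 0.2 = 0.3200
ω₁+ω₂+ω₃+ω₄ = -7.0000  →  vx = (0.04/4)·-7.0000 = -0.0700
−ω₁+ω₂+ω₃−ω₄ = -8.0000  →  vy = (0.04/4)·-8.0000 = -0.0800
−ω₁+ω₂−ω₃+ω₄ = 8.0000  →  ωz = (0.04/1.2800)·8.0000 = 0.2500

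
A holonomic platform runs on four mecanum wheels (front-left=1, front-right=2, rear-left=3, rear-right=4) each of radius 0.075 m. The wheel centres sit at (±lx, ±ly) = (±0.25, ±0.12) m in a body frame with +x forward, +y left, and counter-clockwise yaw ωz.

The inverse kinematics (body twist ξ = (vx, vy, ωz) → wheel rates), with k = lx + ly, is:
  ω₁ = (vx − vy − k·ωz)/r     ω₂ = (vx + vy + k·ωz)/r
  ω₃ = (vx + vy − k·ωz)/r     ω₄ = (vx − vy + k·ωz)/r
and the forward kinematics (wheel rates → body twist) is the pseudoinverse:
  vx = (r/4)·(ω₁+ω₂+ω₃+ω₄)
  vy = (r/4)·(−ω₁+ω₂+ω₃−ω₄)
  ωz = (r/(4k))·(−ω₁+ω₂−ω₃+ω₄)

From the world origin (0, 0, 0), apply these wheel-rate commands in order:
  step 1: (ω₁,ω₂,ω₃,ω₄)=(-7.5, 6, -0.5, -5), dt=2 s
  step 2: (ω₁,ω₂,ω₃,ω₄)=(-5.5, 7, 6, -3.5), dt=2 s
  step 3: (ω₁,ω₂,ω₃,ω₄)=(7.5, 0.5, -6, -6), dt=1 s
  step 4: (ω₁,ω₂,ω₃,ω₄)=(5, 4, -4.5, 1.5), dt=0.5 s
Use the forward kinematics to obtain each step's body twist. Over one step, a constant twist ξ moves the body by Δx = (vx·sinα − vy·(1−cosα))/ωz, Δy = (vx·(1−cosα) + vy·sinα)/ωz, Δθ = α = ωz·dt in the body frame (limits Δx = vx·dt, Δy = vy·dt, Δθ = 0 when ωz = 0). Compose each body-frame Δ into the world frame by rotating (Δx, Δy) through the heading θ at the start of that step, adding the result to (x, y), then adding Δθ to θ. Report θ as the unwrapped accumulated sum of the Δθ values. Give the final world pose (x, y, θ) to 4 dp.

(-0.9999, 0.8779, 0.9882)

step 1: ξ=(vx,vy,ωz)=(-0.1313, 0.3375, 0.4561), dt=2.0 → body Δ=(-0.5147, 0.4736, 0.9122) → world pose (-0.5147, 0.4736, 0.9122)
step 2: ξ=(vx,vy,ωz)=(0.0750, 0.4125, 0.1520), dt=2.0 → body Δ=(0.0232, 0.8350, 0.3041) → world pose (-1.1608, 1.0030, 1.2162)
step 3: ξ=(vx,vy,ωz)=(-0.0750, -0.1313, -0.3547), dt=1.0 → body Δ=(-0.0965, -0.1154, -0.3547) → world pose (-1.0861, 0.8725, 0.8615)
step 4: ξ=(vx,vy,ωz)=(0.1125, -0.1312, 0.2534), dt=0.5 → body Δ=(0.0603, -0.0619, 0.1267) → world pose (-0.9999, 0.8779, 0.9882)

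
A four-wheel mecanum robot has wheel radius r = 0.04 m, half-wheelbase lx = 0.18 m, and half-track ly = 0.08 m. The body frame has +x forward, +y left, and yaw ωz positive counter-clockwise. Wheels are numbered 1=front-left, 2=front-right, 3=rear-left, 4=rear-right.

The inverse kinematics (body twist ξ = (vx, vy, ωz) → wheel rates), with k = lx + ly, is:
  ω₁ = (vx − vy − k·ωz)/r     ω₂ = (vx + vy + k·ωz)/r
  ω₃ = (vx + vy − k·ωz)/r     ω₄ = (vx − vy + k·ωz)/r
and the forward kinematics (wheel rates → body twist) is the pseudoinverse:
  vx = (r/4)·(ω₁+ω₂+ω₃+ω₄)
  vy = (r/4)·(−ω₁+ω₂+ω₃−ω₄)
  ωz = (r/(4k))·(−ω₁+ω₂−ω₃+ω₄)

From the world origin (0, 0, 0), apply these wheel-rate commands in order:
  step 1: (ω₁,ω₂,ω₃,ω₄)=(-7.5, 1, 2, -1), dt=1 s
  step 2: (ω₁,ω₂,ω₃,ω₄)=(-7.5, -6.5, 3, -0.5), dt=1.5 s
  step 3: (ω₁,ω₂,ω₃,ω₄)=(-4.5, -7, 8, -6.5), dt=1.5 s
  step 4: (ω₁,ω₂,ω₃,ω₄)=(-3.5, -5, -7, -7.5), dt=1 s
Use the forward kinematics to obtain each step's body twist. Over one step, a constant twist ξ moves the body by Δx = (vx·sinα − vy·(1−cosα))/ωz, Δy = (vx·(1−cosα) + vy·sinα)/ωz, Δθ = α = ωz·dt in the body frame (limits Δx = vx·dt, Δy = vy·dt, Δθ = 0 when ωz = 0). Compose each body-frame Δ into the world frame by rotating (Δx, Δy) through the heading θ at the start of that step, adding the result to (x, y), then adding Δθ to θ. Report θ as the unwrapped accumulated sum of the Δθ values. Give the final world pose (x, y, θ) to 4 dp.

(-0.4487, 0.5495, -0.9904)

step 1: ξ=(vx,vy,ωz)=(-0.0550, 0.1150, 0.2115), dt=1.0 → body Δ=(-0.0667, 0.1083, 0.2115) → world pose (-0.0667, 0.1083, 0.2115)
step 2: ξ=(vx,vy,ωz)=(-0.1150, 0.0450, -0.0962), dt=1.5 → body Δ=(-0.1670, 0.0797, -0.1442) → world pose (-0.2468, 0.1512, 0.0673)
step 3: ξ=(vx,vy,ωz)=(-0.1000, 0.1200, -0.6538), dt=1.5 → body Δ=(-0.0457, 0.2203, -0.9808) → world pose (-0.3071, 0.3680, -0.9135)
step 4: ξ=(vx,vy,ωz)=(-0.2300, -0.0100, -0.0769), dt=1.0 → body Δ=(-0.2302, -0.0011, -0.0769) → world pose (-0.4487, 0.5495, -0.9904)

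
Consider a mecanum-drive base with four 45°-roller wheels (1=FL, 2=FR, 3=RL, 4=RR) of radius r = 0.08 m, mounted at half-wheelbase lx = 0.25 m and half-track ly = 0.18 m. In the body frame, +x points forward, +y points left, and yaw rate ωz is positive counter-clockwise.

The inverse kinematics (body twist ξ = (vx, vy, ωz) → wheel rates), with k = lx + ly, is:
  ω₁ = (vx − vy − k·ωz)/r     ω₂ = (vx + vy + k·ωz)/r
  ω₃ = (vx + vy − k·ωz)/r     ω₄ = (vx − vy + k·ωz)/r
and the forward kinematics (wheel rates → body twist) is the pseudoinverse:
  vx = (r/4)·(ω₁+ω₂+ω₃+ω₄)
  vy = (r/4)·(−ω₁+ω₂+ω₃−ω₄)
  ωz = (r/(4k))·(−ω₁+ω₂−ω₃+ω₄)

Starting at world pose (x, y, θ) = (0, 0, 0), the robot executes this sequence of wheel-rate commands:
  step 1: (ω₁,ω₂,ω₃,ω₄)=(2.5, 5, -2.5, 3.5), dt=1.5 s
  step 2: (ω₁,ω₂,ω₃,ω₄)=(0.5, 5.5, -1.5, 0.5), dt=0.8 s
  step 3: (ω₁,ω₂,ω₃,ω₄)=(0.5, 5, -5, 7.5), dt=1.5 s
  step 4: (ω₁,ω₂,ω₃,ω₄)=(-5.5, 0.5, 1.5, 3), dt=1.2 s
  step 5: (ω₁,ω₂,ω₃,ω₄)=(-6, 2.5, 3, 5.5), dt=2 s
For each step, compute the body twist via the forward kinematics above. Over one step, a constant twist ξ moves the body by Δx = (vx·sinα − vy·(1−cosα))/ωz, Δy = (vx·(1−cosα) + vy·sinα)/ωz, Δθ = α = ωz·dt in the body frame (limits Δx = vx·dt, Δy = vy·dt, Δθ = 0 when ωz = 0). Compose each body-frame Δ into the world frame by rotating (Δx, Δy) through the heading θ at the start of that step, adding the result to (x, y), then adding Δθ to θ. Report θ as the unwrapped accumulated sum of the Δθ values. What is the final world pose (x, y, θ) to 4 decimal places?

step 1: ξ=(vx,vy,ωz)=(0.1700, -0.0700, 0.3953), dt=1.5 → body Δ=(0.2705, -0.0255, 0.5930) → world pose (0.2705, -0.0255, 0.5930)
step 2: ξ=(vx,vy,ωz)=(0.1000, 0.0600, 0.3256), dt=0.8 → body Δ=(0.0729, 0.0578, 0.2605) → world pose (0.2987, 0.0631, 0.8535)
step 3: ξ=(vx,vy,ωz)=(0.1600, -0.1600, 0.7907), dt=1.5 → body Δ=(0.3140, -0.0612, 1.1860) → world pose (0.5511, 0.2595, 2.0395)
step 4: ξ=(vx,vy,ωz)=(-0.0100, 0.0900, 0.3488), dt=1.2 → body Δ=(-0.0339, 0.1024, 0.4186) → world pose (0.4751, 0.1830, 2.4581)
step 5: ξ=(vx,vy,ωz)=(0.1000, 0.1200, 0.5116), dt=2.0 → body Δ=(0.0544, 0.2940, 1.0233) → world pose (0.2473, -0.0105, 3.4814)

(0.2473, -0.0105, 3.4814)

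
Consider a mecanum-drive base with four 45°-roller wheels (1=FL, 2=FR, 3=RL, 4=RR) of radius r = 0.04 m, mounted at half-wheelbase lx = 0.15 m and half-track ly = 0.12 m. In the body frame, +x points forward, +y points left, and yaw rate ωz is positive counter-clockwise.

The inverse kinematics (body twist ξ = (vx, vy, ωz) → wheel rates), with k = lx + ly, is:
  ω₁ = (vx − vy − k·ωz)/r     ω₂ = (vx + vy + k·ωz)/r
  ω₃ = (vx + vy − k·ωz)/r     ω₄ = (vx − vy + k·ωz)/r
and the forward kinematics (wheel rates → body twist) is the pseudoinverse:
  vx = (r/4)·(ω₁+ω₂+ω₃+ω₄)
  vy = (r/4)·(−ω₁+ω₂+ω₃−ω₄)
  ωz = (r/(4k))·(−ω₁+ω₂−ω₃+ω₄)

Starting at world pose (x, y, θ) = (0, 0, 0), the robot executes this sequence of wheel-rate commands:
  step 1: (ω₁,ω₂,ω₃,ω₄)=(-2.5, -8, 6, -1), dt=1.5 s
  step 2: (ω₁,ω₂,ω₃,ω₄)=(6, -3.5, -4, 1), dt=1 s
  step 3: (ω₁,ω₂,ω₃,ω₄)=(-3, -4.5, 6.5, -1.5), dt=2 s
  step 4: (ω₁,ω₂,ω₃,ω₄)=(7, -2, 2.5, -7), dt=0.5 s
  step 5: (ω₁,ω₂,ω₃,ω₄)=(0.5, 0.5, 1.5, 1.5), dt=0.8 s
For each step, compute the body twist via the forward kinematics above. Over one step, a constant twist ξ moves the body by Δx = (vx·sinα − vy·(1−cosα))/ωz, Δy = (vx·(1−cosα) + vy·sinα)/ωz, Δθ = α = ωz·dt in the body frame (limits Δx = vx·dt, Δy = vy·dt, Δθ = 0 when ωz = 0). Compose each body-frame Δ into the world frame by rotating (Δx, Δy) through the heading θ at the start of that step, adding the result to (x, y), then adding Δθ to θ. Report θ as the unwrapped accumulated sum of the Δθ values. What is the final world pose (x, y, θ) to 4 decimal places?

step 1: ξ=(vx,vy,ωz)=(-0.0550, 0.0150, -0.4630), dt=1.5 → body Δ=(-0.0685, 0.0482, -0.6944) → world pose (-0.0685, 0.0482, -0.6944)
step 2: ξ=(vx,vy,ωz)=(-0.0050, -0.1450, -0.1667), dt=1.0 → body Δ=(-0.0170, -0.1439, -0.1667) → world pose (-0.1737, -0.0514, -0.8611)
step 3: ξ=(vx,vy,ωz)=(-0.0250, 0.0650, -0.3519), dt=2.0 → body Δ=(-0.0021, 0.1364, -0.7037) → world pose (-0.0716, 0.0390, -1.5648)
step 4: ξ=(vx,vy,ωz)=(0.0050, 0.0050, -0.6852), dt=0.5 → body Δ=(0.0029, 0.0020, -0.3426) → world pose (-0.0696, 0.0362, -1.9074)
step 5: ξ=(vx,vy,ωz)=(0.0400, 0.0000, 0.0000), dt=0.8 → body Δ=(0.0320, 0.0000, 0.0000) → world pose (-0.0801, 0.0060, -1.9074)

(-0.0801, 0.0060, -1.9074)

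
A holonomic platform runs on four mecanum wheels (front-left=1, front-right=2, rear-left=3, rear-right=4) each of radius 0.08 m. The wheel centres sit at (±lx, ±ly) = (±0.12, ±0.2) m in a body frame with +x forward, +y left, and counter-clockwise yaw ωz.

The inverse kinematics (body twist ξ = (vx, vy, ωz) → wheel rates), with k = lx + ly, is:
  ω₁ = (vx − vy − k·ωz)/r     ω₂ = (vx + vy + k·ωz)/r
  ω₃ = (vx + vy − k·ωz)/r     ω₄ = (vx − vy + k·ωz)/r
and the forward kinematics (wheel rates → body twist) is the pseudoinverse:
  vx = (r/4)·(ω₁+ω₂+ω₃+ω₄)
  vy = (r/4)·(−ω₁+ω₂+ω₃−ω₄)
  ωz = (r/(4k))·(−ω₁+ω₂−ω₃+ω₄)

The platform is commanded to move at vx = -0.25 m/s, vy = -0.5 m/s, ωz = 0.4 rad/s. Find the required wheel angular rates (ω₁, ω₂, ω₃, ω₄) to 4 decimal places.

(1.5250, -7.7750, -10.9750, 4.7250)

k = lx + ly = 0.12 + 0.2 = 0.3200;  k·ωz = 0.3200·0.4 = 0.1280
ω₁ (FL) = (vx − vy − k·ωz)/r = 0.1220/0.08 = 1.5250
ω₂ (FR) = (vx + vy + k·ωz)/r = -0.6220/0.08 = -7.7750
ω₃ (RL) = (vx + vy − k·ωz)/r = -0.8780/0.08 = -10.9750
ω₄ (RR) = (vx − vy + k·ωz)/r = 0.3780/0.08 = 4.7250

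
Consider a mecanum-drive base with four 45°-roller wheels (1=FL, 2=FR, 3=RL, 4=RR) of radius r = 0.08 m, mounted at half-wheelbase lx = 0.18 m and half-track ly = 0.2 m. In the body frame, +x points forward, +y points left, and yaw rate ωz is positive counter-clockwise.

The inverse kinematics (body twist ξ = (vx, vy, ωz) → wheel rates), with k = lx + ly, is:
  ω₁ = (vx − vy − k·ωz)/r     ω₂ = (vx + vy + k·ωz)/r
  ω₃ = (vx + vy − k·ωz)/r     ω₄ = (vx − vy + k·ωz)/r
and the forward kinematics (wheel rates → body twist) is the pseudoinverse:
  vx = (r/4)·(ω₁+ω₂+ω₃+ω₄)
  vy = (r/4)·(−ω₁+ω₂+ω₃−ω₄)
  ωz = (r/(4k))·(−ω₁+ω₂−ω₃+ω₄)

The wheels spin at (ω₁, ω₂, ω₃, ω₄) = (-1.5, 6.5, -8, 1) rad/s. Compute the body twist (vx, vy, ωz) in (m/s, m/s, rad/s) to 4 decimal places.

(-0.0400, -0.0200, 0.8947)

k = lx + ly = 0.18 + 0.2 = 0.3800
ω₁+ω₂+ω₃+ω₄ = -2.0000  →  vx = (0.08/4)·-2.0000 = -0.0400
−ω₁+ω₂+ω₃−ω₄ = -1.0000  →  vy = (0.08/4)·-1.0000 = -0.0200
−ω₁+ω₂−ω₃+ω₄ = 17.0000  →  ωz = (0.08/1.5200)·17.0000 = 0.8947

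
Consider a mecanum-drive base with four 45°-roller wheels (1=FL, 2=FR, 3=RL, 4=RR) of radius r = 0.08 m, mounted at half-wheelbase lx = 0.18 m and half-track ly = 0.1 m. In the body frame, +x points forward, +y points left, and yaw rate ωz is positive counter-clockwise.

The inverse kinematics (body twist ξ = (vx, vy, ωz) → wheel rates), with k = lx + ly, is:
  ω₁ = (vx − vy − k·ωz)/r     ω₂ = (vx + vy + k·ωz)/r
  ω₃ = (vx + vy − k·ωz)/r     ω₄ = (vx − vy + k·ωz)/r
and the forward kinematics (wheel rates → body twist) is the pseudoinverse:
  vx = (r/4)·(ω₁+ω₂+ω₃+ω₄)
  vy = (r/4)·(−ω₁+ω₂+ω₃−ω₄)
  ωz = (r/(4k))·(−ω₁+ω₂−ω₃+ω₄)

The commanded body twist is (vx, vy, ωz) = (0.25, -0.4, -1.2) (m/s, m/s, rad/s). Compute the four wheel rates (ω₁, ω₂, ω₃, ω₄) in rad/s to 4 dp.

(12.3250, -6.0750, 2.3250, 3.9250)

k = lx + ly = 0.18 + 0.1 = 0.2800;  k·ωz = 0.2800·-1.2 = -0.3360
ω₁ (FL) = (vx − vy − k·ωz)/r = 0.9860/0.08 = 12.3250
ω₂ (FR) = (vx + vy + k·ωz)/r = -0.4860/0.08 = -6.0750
ω₃ (RL) = (vx + vy − k·ωz)/r = 0.1860/0.08 = 2.3250
ω₄ (RR) = (vx − vy + k·ωz)/r = 0.3140/0.08 = 3.9250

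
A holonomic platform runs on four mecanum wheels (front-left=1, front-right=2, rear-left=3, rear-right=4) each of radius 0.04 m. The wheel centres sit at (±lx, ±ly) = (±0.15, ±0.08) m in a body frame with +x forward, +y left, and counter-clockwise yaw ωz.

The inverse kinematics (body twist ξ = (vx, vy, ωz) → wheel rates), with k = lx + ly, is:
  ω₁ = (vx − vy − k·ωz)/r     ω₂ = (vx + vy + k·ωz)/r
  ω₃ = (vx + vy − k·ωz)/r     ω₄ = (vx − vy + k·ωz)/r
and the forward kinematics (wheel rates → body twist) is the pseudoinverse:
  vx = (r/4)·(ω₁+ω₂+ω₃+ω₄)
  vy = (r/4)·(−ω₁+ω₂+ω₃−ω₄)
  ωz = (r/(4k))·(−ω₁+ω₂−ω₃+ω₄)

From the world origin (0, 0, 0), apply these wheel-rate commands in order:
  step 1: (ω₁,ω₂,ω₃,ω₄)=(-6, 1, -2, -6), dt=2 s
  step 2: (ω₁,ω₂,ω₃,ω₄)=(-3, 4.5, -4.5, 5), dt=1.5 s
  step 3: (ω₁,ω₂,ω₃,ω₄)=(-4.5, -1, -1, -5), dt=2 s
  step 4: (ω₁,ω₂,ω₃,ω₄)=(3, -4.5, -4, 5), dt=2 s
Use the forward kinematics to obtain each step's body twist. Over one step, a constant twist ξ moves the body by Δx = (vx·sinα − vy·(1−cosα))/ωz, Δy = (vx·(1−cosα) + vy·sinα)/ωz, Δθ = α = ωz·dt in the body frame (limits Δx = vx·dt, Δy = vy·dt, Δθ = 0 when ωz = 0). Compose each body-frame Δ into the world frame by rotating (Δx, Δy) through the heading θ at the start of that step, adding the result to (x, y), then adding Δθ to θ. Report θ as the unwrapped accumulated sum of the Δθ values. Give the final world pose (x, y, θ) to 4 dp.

step 1: ξ=(vx,vy,ωz)=(-0.1300, 0.1100, 0.1304), dt=2.0 → body Δ=(-0.2856, 0.1838, 0.2609) → world pose (-0.2856, 0.1838, 0.2609)
step 2: ξ=(vx,vy,ωz)=(0.0200, -0.0200, 0.7391), dt=1.5 → body Δ=(0.0392, -0.0092, 1.1087) → world pose (-0.2453, 0.1850, 1.3696)
step 3: ξ=(vx,vy,ωz)=(-0.1150, 0.0750, -0.0217), dt=2.0 → body Δ=(-0.2267, 0.1550, -0.0435) → world pose (-0.4425, -0.0061, 1.3261)
step 4: ξ=(vx,vy,ωz)=(-0.0050, -0.1650, 0.0652), dt=2.0 → body Δ=(0.0115, -0.3297, 0.1304) → world pose (-0.1198, -0.0748, 1.4565)

(-0.1198, -0.0748, 1.4565)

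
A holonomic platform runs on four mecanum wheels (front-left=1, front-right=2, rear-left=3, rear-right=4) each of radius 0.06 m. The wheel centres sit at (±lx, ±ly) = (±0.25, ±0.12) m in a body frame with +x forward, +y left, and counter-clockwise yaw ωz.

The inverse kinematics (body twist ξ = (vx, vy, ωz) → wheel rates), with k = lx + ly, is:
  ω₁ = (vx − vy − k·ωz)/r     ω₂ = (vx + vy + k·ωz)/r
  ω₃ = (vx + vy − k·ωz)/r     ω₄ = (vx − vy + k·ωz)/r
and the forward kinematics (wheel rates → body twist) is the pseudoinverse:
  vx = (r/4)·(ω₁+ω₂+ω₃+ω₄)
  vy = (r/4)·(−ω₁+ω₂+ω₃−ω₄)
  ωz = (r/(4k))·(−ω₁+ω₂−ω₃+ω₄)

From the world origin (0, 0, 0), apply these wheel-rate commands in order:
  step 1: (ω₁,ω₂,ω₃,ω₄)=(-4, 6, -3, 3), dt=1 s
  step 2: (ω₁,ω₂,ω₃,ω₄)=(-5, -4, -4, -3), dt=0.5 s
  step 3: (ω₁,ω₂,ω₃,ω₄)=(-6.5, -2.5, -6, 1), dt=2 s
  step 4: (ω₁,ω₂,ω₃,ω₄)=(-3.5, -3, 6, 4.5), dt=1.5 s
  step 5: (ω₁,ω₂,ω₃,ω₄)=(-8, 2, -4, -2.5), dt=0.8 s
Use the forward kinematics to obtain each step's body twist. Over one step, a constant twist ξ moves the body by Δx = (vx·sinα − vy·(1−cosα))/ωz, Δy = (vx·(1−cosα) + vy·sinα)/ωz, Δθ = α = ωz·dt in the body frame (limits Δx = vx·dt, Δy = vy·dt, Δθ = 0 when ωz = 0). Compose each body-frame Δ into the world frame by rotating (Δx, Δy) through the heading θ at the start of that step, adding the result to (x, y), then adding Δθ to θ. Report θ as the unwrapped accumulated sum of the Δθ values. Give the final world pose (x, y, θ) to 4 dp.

step 1: ξ=(vx,vy,ωz)=(0.0300, 0.0600, 0.6486), dt=1.0 → body Δ=(0.0092, 0.0653, 0.6486) → world pose (0.0092, 0.0653, 0.6486)
step 2: ξ=(vx,vy,ωz)=(-0.2400, 0.0000, 0.0811), dt=0.5 → body Δ=(-0.1200, -0.0024, 0.0405) → world pose (-0.0850, -0.0091, 0.6892)
step 3: ξ=(vx,vy,ωz)=(-0.2100, -0.0450, 0.4459), dt=2.0 → body Δ=(-0.3289, -0.2537, 0.8919) → world pose (-0.1775, -0.4141, 1.5811)
step 4: ξ=(vx,vy,ωz)=(0.0600, 0.0300, -0.0405), dt=1.5 → body Δ=(0.0913, 0.0422, -0.0608) → world pose (-0.2207, -0.3233, 1.5203)
step 5: ξ=(vx,vy,ωz)=(-0.1875, 0.1275, 0.4662), dt=0.8 → body Δ=(-0.1653, 0.0720, 0.3730) → world pose (-0.3009, -0.4848, 1.8932)

(-0.3009, -0.4848, 1.8932)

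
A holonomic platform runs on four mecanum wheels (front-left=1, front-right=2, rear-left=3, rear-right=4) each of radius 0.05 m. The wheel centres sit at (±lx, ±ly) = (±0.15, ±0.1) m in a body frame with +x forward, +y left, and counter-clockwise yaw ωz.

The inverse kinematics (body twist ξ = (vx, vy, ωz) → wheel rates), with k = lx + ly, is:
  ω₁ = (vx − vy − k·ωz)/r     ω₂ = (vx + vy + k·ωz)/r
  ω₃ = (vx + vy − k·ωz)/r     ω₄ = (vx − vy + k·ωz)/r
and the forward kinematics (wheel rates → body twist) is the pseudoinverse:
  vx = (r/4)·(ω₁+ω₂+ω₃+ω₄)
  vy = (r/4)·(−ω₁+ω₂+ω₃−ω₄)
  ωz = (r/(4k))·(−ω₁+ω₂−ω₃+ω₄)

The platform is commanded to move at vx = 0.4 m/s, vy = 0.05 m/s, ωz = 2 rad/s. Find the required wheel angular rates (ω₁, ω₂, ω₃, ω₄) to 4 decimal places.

k = lx + ly = 0.15 + 0.1 = 0.2500;  k·ωz = 0.2500·2 = 0.5000
ω₁ (FL) = (vx − vy − k·ωz)/r = -0.1500/0.05 = -3.0000
ω₂ (FR) = (vx + vy + k·ωz)/r = 0.9500/0.05 = 19.0000
ω₃ (RL) = (vx + vy − k·ωz)/r = -0.0500/0.05 = -1.0000
ω₄ (RR) = (vx − vy + k·ωz)/r = 0.8500/0.05 = 17.0000

(-3.0000, 19.0000, -1.0000, 17.0000)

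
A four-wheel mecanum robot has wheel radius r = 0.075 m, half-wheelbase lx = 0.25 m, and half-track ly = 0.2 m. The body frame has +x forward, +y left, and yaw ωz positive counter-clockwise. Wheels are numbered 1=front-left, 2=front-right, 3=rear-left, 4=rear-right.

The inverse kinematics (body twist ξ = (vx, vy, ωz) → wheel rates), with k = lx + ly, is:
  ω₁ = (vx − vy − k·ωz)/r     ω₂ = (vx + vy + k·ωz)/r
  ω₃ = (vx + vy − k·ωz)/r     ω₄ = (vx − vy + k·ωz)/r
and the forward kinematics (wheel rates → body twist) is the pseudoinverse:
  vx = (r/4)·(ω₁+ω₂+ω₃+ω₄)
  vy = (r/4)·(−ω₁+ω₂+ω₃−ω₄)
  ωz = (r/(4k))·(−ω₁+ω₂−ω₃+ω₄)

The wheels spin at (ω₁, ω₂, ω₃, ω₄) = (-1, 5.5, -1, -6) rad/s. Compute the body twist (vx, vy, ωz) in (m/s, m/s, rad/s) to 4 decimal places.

k = lx + ly = 0.25 + 0.2 = 0.4500
ω₁+ω₂+ω₃+ω₄ = -2.5000  →  vx = (0.075/4)·-2.5000 = -0.0469
−ω₁+ω₂+ω₃−ω₄ = 11.5000  →  vy = (0.075/4)·11.5000 = 0.2156
−ω₁+ω₂−ω₃+ω₄ = 1.5000  →  ωz = (0.075/1.8000)·1.5000 = 0.0625

(-0.0469, 0.2156, 0.0625)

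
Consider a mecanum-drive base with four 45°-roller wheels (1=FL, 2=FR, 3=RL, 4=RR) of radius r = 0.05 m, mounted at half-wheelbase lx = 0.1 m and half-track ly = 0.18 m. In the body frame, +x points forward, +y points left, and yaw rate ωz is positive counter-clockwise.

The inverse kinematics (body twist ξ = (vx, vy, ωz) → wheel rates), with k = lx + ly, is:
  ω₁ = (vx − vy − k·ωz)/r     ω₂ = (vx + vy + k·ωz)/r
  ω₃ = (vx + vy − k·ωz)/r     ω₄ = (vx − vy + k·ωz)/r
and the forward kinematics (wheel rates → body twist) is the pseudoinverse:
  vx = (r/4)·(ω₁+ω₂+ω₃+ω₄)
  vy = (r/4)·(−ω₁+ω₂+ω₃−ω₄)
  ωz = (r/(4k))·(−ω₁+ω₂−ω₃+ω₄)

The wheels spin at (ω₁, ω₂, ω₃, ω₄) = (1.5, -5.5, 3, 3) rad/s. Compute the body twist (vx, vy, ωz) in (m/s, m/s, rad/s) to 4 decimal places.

(0.0250, -0.0875, -0.3125)

k = lx + ly = 0.1 + 0.18 = 0.2800
ω₁+ω₂+ω₃+ω₄ = 2.0000  →  vx = (0.05/4)·2.0000 = 0.0250
−ω₁+ω₂+ω₃−ω₄ = -7.0000  →  vy = (0.05/4)·-7.0000 = -0.0875
−ω₁+ω₂−ω₃+ω₄ = -7.0000  →  ωz = (0.05/1.1200)·-7.0000 = -0.3125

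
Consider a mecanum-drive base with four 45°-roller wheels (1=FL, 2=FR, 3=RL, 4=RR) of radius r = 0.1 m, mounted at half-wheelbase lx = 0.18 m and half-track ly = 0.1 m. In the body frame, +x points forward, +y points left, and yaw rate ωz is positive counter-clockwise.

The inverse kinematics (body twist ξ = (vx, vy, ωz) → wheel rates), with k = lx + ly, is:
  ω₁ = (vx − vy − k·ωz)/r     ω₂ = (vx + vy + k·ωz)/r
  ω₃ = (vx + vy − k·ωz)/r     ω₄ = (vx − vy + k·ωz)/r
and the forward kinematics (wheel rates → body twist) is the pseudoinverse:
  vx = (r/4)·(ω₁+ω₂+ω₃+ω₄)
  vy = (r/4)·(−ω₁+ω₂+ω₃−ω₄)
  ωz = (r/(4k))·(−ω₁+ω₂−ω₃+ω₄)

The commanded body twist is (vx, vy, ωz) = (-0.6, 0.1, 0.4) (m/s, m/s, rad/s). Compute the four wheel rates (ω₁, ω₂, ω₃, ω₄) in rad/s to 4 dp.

k = lx + ly = 0.18 + 0.1 = 0.2800;  k·ωz = 0.2800·0.4 = 0.1120
ω₁ (FL) = (vx − vy − k·ωz)/r = -0.8120/0.1 = -8.1200
ω₂ (FR) = (vx + vy + k·ωz)/r = -0.3880/0.1 = -3.8800
ω₃ (RL) = (vx + vy − k·ωz)/r = -0.6120/0.1 = -6.1200
ω₄ (RR) = (vx − vy + k·ωz)/r = -0.5880/0.1 = -5.8800

(-8.1200, -3.8800, -6.1200, -5.8800)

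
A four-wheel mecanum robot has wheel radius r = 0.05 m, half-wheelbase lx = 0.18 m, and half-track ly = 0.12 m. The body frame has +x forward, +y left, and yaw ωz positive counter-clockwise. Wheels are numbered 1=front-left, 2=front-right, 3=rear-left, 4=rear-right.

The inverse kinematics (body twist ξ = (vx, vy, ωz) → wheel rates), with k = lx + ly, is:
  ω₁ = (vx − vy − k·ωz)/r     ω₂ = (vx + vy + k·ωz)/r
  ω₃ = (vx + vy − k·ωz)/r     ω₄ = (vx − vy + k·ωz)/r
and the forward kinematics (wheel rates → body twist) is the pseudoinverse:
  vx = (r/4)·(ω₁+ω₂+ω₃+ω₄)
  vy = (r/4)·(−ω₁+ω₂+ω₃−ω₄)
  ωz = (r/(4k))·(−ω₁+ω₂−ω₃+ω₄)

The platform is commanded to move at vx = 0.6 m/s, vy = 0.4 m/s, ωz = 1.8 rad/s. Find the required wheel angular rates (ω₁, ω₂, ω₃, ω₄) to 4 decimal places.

(-6.8000, 30.8000, 9.2000, 14.8000)

k = lx + ly = 0.18 + 0.12 = 0.3000;  k·ωz = 0.3000·1.8 = 0.5400
ω₁ (FL) = (vx − vy − k·ωz)/r = -0.3400/0.05 = -6.8000
ω₂ (FR) = (vx + vy + k·ωz)/r = 1.5400/0.05 = 30.8000
ω₃ (RL) = (vx + vy − k·ωz)/r = 0.4600/0.05 = 9.2000
ω₄ (RR) = (vx − vy + k·ωz)/r = 0.7400/0.05 = 14.8000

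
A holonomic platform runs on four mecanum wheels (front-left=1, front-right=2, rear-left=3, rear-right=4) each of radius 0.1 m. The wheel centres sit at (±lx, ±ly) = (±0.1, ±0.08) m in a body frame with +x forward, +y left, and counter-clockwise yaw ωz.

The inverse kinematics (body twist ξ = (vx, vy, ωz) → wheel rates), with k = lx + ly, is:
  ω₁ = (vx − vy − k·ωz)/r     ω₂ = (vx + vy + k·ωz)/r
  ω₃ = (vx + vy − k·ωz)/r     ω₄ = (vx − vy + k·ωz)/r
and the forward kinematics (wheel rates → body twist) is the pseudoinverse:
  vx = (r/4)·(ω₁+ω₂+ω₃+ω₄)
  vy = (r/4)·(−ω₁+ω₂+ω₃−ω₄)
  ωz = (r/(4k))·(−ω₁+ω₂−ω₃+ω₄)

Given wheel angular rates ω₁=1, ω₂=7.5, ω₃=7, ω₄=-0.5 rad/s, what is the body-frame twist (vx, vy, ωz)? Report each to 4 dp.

k = lx + ly = 0.1 + 0.08 = 0.1800
ω₁+ω₂+ω₃+ω₄ = 15.0000  →  vx = (0.1/4)·15.0000 = 0.3750
−ω₁+ω₂+ω₃−ω₄ = 14.0000  →  vy = (0.1/4)·14.0000 = 0.3500
−ω₁+ω₂−ω₃+ω₄ = -1.0000  →  ωz = (0.1/0.7200)·-1.0000 = -0.1389

(0.3750, 0.3500, -0.1389)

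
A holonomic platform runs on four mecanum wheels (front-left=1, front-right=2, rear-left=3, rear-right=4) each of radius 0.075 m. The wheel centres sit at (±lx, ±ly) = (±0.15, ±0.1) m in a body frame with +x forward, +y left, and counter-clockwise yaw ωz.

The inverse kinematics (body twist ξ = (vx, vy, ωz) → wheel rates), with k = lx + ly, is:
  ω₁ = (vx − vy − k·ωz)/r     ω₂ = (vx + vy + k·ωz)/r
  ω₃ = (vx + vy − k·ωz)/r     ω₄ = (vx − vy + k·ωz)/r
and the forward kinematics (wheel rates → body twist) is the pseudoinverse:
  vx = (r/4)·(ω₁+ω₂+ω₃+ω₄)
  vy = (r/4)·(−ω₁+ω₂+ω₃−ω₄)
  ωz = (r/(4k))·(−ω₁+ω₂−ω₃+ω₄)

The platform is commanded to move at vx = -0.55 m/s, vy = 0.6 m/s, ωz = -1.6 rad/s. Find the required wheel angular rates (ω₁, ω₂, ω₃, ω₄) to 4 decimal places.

k = lx + ly = 0.15 + 0.1 = 0.2500;  k·ωz = 0.2500·-1.6 = -0.4000
ω₁ (FL) = (vx − vy − k·ωz)/r = -0.7500/0.075 = -10.0000
ω₂ (FR) = (vx + vy + k·ωz)/r = -0.3500/0.075 = -4.6667
ω₃ (RL) = (vx + vy − k·ωz)/r = 0.4500/0.075 = 6.0000
ω₄ (RR) = (vx − vy + k·ωz)/r = -1.5500/0.075 = -20.6667

(-10.0000, -4.6667, 6.0000, -20.6667)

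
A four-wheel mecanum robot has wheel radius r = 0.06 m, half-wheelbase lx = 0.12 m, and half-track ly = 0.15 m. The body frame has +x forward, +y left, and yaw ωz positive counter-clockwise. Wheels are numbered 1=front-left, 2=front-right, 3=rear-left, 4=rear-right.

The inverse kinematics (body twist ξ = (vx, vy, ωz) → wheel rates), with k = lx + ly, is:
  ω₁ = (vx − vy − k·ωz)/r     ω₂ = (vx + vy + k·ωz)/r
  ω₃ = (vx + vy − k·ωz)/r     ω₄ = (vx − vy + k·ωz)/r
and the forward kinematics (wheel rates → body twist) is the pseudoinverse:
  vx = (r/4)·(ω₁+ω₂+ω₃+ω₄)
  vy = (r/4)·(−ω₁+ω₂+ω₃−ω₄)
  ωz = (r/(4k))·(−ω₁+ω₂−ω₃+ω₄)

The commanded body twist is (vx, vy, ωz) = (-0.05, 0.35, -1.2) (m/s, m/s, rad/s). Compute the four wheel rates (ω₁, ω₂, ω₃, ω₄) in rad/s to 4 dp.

(-1.2667, -0.4000, 10.4000, -12.0667)

k = lx + ly = 0.12 + 0.15 = 0.2700;  k·ωz = 0.2700·-1.2 = -0.3240
ω₁ (FL) = (vx − vy − k·ωz)/r = -0.0760/0.06 = -1.2667
ω₂ (FR) = (vx + vy + k·ωz)/r = -0.0240/0.06 = -0.4000
ω₃ (RL) = (vx + vy − k·ωz)/r = 0.6240/0.06 = 10.4000
ω₄ (RR) = (vx − vy + k·ωz)/r = -0.7240/0.06 = -12.0667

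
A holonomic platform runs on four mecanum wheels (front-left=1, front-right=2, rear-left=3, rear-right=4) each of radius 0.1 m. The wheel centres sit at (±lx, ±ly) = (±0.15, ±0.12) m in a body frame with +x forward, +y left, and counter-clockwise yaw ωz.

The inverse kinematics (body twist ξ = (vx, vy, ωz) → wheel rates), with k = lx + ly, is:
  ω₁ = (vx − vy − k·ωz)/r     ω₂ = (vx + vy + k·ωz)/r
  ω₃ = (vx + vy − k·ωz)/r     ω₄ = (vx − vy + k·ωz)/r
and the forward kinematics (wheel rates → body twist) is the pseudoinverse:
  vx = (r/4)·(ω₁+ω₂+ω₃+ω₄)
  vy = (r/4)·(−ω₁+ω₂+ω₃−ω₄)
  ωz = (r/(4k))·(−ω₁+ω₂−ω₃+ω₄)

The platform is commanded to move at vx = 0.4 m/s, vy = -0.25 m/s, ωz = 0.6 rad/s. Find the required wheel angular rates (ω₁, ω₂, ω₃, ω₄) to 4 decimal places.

k = lx + ly = 0.15 + 0.12 = 0.2700;  k·ωz = 0.2700·0.6 = 0.1620
ω₁ (FL) = (vx − vy − k·ωz)/r = 0.4880/0.1 = 4.8800
ω₂ (FR) = (vx + vy + k·ωz)/r = 0.3120/0.1 = 3.1200
ω₃ (RL) = (vx + vy − k·ωz)/r = -0.0120/0.1 = -0.1200
ω₄ (RR) = (vx − vy + k·ωz)/r = 0.8120/0.1 = 8.1200

(4.8800, 3.1200, -0.1200, 8.1200)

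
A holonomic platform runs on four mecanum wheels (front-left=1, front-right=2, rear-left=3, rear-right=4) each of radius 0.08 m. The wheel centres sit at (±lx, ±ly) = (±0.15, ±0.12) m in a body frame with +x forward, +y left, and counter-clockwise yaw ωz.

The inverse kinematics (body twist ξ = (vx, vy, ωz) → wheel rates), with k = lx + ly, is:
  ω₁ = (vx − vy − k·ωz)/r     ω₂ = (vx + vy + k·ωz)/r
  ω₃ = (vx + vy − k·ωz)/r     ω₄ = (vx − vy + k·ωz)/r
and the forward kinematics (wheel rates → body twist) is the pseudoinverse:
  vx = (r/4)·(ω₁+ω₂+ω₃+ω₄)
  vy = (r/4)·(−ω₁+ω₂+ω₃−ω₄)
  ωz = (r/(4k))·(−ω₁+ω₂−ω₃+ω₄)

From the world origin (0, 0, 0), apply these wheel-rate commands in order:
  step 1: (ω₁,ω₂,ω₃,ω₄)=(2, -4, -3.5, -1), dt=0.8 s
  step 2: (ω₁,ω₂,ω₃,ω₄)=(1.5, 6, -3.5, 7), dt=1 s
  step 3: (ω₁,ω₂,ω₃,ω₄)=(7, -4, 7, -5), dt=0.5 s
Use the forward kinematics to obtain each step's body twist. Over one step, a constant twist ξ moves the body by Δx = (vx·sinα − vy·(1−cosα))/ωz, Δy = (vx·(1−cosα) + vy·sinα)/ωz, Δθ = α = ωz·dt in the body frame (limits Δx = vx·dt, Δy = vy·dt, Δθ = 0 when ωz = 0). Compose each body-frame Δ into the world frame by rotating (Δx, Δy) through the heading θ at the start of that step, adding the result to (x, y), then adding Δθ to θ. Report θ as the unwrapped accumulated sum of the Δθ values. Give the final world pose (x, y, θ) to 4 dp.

(0.1565, -0.1292, 0.0519)

step 1: ξ=(vx,vy,ωz)=(-0.1300, -0.1700, -0.2593), dt=0.8 → body Δ=(-0.1173, -0.1243, -0.2074) → world pose (-0.1173, -0.1243, -0.2074)
step 2: ξ=(vx,vy,ωz)=(0.2200, -0.1200, 1.1111), dt=1.0 → body Δ=(0.2375, 0.0134, 1.1111) → world pose (0.1179, -0.1601, 0.9037)
step 3: ξ=(vx,vy,ωz)=(0.1000, 0.0200, -1.7037), dt=0.5 → body Δ=(0.0482, -0.0112, -0.8519) → world pose (0.1565, -0.1292, 0.0519)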